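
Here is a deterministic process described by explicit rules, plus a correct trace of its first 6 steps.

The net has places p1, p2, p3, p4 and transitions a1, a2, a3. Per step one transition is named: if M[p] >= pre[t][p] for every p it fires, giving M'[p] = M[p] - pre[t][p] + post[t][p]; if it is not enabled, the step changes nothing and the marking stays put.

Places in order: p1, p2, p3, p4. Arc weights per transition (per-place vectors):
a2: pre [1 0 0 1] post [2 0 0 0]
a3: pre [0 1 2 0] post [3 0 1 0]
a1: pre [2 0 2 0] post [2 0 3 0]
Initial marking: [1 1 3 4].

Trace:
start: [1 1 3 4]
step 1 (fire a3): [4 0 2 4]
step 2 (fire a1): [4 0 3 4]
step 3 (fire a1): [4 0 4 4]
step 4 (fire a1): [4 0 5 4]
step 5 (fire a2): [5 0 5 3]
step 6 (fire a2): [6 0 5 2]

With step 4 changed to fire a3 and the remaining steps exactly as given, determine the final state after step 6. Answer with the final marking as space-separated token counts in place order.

6 0 4 2

(re-executing from step 4 with the substitution; state before step 4: [4 0 4 4])
step 4 (fire a3): [4 0 4 4]
step 5 (fire a2): [5 0 4 3]
step 6 (fire a2): [6 0 4 2]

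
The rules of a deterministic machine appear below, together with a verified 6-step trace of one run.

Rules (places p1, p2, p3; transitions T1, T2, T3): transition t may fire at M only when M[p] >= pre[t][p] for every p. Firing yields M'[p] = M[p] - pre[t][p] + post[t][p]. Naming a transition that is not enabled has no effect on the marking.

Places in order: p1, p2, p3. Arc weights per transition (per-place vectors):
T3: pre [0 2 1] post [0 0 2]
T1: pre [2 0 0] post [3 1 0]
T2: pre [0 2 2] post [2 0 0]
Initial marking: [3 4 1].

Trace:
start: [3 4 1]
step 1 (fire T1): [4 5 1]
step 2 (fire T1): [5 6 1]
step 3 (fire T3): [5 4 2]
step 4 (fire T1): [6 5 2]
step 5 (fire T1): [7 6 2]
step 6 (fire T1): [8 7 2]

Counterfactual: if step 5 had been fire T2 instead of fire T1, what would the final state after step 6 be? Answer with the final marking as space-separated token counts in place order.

9 4 0

(re-executing from step 5 with the substitution; state before step 5: [6 5 2])
step 5 (fire T2): [8 3 0]
step 6 (fire T1): [9 4 0]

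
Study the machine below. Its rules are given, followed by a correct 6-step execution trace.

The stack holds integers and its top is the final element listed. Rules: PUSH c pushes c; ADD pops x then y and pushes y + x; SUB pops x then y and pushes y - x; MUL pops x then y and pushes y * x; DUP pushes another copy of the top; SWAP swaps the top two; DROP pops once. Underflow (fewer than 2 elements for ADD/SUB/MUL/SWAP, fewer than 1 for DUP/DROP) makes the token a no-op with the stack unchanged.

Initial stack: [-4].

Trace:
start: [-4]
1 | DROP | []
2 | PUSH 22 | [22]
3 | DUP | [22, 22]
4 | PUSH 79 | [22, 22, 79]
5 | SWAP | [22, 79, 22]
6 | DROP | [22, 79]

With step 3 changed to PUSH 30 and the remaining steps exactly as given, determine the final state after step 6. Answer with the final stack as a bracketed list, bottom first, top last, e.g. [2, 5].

[22, 79]

(re-executing from step 3 with the substitution; state before step 3: [22])
3 | PUSH 30 | [22, 30]
4 | PUSH 79 | [22, 30, 79]
5 | SWAP | [22, 79, 30]
6 | DROP | [22, 79]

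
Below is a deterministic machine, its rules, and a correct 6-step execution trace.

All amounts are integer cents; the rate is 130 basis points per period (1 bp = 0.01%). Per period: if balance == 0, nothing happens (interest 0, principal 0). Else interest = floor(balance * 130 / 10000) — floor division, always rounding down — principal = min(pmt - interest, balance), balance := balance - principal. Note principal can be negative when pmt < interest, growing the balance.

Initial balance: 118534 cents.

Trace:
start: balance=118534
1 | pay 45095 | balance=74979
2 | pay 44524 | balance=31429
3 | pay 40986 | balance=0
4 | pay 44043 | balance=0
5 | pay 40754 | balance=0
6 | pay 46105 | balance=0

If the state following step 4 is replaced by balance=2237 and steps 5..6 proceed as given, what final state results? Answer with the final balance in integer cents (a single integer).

state after step 4 := balance=2237
5 | pay 40754 | balance=0
6 | pay 46105 | balance=0

0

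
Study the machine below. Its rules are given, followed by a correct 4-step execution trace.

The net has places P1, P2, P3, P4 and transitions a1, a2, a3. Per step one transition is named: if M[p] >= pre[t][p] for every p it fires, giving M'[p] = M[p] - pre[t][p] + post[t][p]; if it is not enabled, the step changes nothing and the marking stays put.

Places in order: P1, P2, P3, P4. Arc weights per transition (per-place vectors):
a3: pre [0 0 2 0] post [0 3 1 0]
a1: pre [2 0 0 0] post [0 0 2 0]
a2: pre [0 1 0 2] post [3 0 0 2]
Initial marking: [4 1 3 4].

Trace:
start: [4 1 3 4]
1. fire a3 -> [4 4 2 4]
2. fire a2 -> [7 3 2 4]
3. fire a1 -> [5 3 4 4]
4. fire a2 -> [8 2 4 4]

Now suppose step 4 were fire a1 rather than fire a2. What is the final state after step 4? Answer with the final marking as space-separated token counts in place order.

3 3 6 4

(re-executing from step 4 with the substitution; state before step 4: [5 3 4 4])
4. fire a1 -> [3 3 6 4]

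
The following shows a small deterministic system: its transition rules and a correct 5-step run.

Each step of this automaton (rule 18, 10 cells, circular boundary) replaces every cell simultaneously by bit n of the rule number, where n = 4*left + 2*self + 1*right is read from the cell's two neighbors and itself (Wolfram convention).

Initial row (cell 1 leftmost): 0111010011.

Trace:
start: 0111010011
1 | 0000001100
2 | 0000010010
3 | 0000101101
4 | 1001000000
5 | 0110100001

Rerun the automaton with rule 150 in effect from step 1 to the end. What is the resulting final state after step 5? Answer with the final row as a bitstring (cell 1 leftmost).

(re-executing steps 1..5 under rule 150; state before step 1: 0111010011)
1 | 0010011100
2 | 0111101010
3 | 1011001011
4 | 0000111001
5 | 1001010111

1001010111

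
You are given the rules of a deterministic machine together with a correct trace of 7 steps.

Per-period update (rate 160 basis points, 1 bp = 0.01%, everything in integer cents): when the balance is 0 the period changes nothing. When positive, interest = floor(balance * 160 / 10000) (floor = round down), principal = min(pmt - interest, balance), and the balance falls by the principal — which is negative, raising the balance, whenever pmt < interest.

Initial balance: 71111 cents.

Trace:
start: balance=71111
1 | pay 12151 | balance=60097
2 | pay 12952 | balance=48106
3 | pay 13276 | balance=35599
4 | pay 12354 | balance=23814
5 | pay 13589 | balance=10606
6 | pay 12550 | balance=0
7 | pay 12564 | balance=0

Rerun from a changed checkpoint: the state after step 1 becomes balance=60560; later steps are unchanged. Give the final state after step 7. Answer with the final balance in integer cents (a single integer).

0

state after step 1 := balance=60560
2 | pay 12952 | balance=48576
3 | pay 13276 | balance=36077
4 | pay 12354 | balance=24300
5 | pay 13589 | balance=11099
6 | pay 12550 | balance=0
7 | pay 12564 | balance=0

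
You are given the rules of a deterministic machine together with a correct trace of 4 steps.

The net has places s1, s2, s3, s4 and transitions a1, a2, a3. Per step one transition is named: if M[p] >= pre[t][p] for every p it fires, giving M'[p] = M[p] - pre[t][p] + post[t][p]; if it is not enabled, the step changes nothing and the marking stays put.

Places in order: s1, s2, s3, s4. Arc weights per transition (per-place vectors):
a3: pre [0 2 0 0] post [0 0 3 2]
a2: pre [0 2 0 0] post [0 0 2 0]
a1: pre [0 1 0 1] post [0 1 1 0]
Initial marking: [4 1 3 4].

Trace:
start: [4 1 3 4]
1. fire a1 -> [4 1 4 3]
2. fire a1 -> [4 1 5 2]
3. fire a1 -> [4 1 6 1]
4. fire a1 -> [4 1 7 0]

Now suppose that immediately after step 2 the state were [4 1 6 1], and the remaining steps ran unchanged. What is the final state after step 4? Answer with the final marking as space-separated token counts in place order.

state after step 2 := [4 1 6 1]
3. fire a1 -> [4 1 7 0]
4. fire a1 -> [4 1 7 0]

4 1 7 0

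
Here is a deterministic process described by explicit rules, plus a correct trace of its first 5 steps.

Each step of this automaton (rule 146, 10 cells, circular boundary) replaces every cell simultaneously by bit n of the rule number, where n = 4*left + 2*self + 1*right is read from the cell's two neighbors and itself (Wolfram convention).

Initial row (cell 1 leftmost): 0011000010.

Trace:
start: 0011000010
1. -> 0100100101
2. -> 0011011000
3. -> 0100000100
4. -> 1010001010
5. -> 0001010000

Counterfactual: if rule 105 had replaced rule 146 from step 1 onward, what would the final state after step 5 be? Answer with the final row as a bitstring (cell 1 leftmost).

(re-executing steps 1..5 under rule 105; state before step 1: 0011000010)
1. -> 1011011000
2. -> 0111111010
3. -> 0100001100
4. -> 0001101101
5. -> 0101111110

0101111110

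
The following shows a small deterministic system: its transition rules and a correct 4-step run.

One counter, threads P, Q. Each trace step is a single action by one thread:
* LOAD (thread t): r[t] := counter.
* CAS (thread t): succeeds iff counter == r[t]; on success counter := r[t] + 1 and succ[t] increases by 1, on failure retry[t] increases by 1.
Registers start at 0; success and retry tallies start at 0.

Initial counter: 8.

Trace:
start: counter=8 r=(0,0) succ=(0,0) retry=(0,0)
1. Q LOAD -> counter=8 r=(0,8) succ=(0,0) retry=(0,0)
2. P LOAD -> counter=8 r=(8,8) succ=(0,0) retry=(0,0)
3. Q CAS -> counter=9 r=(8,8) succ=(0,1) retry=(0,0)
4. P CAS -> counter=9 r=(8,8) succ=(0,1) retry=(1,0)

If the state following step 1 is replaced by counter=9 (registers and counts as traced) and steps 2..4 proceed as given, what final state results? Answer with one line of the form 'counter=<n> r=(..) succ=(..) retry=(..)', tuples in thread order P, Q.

state after step 1 := counter=9 r=(0,8) succ=(0,0) retry=(0,0)
2. P LOAD -> counter=9 r=(9,8) succ=(0,0) retry=(0,0)
3. Q CAS -> counter=9 r=(9,8) succ=(0,0) retry=(0,1)
4. P CAS -> counter=10 r=(9,8) succ=(1,0) retry=(0,1)

counter=10 r=(9,8) succ=(1,0) retry=(0,1)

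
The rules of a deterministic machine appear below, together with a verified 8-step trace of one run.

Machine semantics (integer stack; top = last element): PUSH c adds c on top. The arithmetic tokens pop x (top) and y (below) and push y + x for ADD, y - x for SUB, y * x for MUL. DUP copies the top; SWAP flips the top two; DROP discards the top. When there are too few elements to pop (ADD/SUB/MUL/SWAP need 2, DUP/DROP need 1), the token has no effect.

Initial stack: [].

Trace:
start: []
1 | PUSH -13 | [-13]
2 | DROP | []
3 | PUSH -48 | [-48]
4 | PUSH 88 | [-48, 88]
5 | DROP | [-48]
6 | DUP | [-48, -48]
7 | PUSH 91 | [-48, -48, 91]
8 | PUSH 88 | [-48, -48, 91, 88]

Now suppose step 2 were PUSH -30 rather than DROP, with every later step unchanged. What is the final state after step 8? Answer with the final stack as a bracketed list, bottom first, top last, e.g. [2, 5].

(re-executing from step 2 with the substitution; state before step 2: [-13])
2 | PUSH -30 | [-13, -30]
3 | PUSH -48 | [-13, -30, -48]
4 | PUSH 88 | [-13, -30, -48, 88]
5 | DROP | [-13, -30, -48]
6 | DUP | [-13, -30, -48, -48]
7 | PUSH 91 | [-13, -30, -48, -48, 91]
8 | PUSH 88 | [-13, -30, -48, -48, 91, 88]

[-13, -30, -48, -48, 91, 88]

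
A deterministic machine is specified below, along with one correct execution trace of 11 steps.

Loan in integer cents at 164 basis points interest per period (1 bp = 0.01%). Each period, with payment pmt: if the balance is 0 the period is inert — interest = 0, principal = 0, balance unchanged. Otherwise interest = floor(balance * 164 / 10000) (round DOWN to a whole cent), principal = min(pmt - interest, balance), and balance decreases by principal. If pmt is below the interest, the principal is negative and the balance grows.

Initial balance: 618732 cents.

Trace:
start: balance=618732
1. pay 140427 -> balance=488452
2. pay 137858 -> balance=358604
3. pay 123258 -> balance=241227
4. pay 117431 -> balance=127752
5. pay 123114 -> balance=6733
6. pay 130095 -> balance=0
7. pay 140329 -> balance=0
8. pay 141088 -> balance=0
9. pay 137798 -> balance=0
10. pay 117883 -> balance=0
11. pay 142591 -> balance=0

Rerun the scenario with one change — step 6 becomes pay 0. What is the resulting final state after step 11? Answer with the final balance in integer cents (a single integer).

(re-executing from step 6 with the substitution; state before step 6: balance=6733)
6. pay 0 -> balance=6843
7. pay 140329 -> balance=0
8. pay 141088 -> balance=0
9. pay 137798 -> balance=0
10. pay 117883 -> balance=0
11. pay 142591 -> balance=0

0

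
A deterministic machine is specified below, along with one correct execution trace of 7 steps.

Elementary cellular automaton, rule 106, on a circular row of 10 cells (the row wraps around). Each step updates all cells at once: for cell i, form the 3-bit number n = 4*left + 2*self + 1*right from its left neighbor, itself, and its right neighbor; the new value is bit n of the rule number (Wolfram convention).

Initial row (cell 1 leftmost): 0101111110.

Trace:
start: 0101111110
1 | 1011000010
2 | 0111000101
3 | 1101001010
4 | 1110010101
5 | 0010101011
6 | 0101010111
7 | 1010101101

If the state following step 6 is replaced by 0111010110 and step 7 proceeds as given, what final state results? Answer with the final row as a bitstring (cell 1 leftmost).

state after step 6 := 0111010110
7 | 1101101110

1101101110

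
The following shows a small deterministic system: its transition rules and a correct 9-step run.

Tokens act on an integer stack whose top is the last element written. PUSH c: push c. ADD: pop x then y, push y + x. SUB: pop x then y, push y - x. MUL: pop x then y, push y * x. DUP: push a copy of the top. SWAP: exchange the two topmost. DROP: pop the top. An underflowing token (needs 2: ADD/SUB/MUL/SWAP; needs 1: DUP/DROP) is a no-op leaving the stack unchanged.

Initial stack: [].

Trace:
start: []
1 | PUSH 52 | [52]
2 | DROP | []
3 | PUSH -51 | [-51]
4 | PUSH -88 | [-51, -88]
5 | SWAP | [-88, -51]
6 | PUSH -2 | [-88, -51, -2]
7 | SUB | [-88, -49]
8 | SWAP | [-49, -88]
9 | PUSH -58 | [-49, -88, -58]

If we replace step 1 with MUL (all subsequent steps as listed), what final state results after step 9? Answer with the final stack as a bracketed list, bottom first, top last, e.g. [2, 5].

[-49, -88, -58]

(re-executing from step 1 with the substitution; state before step 1: [])
1 | MUL | []
2 | DROP | []
3 | PUSH -51 | [-51]
4 | PUSH -88 | [-51, -88]
5 | SWAP | [-88, -51]
6 | PUSH -2 | [-88, -51, -2]
7 | SUB | [-88, -49]
8 | SWAP | [-49, -88]
9 | PUSH -58 | [-49, -88, -58]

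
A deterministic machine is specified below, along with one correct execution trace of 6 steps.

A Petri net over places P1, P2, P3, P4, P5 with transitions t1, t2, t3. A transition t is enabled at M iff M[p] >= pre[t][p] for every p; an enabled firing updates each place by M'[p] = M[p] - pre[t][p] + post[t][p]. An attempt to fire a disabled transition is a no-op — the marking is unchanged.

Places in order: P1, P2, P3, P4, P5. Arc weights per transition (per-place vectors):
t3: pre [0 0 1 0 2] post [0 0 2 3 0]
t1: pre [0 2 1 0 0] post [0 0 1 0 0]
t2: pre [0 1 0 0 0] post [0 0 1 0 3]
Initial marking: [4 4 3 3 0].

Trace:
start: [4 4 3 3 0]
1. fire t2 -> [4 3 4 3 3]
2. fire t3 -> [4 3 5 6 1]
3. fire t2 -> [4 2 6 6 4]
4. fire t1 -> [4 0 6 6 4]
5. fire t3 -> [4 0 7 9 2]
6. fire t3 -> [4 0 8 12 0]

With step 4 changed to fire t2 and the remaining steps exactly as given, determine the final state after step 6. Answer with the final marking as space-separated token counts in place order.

(re-executing from step 4 with the substitution; state before step 4: [4 2 6 6 4])
4. fire t2 -> [4 1 7 6 7]
5. fire t3 -> [4 1 8 9 5]
6. fire t3 -> [4 1 9 12 3]

4 1 9 12 3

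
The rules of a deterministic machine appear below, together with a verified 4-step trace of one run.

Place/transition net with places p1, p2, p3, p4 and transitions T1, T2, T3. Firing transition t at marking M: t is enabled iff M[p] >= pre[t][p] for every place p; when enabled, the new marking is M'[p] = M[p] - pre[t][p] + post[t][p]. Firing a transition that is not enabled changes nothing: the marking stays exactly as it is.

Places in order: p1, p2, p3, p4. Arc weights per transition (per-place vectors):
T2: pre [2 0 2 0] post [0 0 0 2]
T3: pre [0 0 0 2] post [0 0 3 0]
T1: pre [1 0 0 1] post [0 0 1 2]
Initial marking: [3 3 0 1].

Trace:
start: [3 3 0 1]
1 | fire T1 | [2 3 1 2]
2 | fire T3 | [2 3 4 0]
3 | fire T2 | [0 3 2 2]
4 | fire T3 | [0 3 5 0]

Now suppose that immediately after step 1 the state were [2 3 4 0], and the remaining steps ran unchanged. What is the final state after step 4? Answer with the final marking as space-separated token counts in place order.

0 3 5 0

state after step 1 := [2 3 4 0]
2 | fire T3 | [2 3 4 0]
3 | fire T2 | [0 3 2 2]
4 | fire T3 | [0 3 5 0]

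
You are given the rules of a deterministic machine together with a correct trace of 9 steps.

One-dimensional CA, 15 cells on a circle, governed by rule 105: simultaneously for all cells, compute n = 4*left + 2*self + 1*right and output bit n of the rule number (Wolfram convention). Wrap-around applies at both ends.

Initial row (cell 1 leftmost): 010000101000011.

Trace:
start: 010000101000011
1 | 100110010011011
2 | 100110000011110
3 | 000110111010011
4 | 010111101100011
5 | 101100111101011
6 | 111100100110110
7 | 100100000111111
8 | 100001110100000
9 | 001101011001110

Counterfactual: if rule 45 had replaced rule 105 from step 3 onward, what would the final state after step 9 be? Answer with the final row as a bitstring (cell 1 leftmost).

(re-executing steps 3..9 under rule 45; state before step 3: 100110000011110)
3 | 100100111010001
4 | 000100100110101
5 | 010100100101111
6 | 111100100111000
7 | 100000100100010
8 | 101110100101011
9 | 011001100111110

011001100111110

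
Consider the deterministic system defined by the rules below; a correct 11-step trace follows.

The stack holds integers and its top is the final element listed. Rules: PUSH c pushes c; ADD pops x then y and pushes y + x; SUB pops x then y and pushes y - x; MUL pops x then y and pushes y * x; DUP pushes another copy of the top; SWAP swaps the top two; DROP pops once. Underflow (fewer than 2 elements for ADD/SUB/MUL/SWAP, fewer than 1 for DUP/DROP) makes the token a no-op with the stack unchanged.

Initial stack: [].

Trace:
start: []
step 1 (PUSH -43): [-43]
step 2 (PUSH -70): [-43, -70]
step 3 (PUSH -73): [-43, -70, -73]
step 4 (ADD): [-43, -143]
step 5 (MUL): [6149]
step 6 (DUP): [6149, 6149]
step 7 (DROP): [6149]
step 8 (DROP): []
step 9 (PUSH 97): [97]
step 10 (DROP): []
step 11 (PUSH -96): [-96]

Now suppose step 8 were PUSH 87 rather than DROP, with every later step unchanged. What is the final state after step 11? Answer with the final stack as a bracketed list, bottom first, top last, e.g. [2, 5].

(re-executing from step 8 with the substitution; state before step 8: [6149])
step 8 (PUSH 87): [6149, 87]
step 9 (PUSH 97): [6149, 87, 97]
step 10 (DROP): [6149, 87]
step 11 (PUSH -96): [6149, 87, -96]

[6149, 87, -96]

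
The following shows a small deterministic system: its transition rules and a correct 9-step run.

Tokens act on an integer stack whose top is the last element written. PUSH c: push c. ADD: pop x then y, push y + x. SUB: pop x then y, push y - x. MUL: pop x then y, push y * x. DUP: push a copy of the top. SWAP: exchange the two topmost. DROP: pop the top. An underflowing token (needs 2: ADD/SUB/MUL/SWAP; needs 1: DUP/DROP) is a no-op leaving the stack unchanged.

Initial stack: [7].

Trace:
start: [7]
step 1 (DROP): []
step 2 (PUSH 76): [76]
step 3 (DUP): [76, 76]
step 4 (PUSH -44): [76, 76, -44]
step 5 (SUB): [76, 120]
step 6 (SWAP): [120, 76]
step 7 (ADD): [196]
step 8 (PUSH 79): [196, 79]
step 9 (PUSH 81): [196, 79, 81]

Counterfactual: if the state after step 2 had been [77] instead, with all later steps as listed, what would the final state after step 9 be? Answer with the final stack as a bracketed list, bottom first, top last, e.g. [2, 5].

[198, 79, 81]

state after step 2 := [77]
step 3 (DUP): [77, 77]
step 4 (PUSH -44): [77, 77, -44]
step 5 (SUB): [77, 121]
step 6 (SWAP): [121, 77]
step 7 (ADD): [198]
step 8 (PUSH 79): [198, 79]
step 9 (PUSH 81): [198, 79, 81]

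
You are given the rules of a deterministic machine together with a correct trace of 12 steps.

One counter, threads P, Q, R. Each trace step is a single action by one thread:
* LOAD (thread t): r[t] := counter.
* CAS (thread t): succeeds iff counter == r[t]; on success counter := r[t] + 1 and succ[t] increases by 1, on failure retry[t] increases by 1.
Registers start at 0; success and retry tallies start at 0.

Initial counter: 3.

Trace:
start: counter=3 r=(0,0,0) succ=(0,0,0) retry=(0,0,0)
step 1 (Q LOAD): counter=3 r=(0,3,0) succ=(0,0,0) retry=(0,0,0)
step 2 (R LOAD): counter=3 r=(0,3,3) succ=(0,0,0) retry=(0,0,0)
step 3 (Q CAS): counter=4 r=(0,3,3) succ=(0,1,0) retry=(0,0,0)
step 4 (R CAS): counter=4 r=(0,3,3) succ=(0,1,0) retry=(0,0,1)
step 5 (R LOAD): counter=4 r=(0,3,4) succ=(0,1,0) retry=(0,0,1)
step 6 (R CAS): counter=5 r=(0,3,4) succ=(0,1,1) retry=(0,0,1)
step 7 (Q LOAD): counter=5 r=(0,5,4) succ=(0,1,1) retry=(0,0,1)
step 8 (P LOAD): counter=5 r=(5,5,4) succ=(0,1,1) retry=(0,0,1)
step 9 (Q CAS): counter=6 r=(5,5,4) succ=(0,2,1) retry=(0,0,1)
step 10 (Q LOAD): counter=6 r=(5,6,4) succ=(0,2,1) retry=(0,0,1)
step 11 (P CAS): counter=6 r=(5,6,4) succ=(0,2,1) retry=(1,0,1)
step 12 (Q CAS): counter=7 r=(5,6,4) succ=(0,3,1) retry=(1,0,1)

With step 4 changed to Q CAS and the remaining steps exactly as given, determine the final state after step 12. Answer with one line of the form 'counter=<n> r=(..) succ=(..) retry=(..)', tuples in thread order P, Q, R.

(re-executing from step 4 with the substitution; state before step 4: counter=4 r=(0,3,3) succ=(0,1,0) retry=(0,0,0))
step 4 (Q CAS): counter=4 r=(0,3,3) succ=(0,1,0) retry=(0,1,0)
step 5 (R LOAD): counter=4 r=(0,3,4) succ=(0,1,0) retry=(0,1,0)
step 6 (R CAS): counter=5 r=(0,3,4) succ=(0,1,1) retry=(0,1,0)
step 7 (Q LOAD): counter=5 r=(0,5,4) succ=(0,1,1) retry=(0,1,0)
step 8 (P LOAD): counter=5 r=(5,5,4) succ=(0,1,1) retry=(0,1,0)
step 9 (Q CAS): counter=6 r=(5,5,4) succ=(0,2,1) retry=(0,1,0)
step 10 (Q LOAD): counter=6 r=(5,6,4) succ=(0,2,1) retry=(0,1,0)
step 11 (P CAS): counter=6 r=(5,6,4) succ=(0,2,1) retry=(1,1,0)
step 12 (Q CAS): counter=7 r=(5,6,4) succ=(0,3,1) retry=(1,1,0)

counter=7 r=(5,6,4) succ=(0,3,1) retry=(1,1,0)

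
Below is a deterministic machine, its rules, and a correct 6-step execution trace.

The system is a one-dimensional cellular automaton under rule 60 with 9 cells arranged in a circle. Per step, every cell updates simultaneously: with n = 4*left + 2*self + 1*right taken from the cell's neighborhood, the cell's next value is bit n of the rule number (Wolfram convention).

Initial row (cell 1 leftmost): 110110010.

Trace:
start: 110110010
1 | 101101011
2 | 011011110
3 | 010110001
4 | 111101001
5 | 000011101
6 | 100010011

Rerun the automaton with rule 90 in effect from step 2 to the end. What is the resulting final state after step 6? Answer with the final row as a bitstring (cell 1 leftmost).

(re-executing steps 2..6 under rule 90; state before step 2: 101101011)
2 | 101100010
3 | 001110100
4 | 011010010
5 | 111001101
6 | 001111101

001111101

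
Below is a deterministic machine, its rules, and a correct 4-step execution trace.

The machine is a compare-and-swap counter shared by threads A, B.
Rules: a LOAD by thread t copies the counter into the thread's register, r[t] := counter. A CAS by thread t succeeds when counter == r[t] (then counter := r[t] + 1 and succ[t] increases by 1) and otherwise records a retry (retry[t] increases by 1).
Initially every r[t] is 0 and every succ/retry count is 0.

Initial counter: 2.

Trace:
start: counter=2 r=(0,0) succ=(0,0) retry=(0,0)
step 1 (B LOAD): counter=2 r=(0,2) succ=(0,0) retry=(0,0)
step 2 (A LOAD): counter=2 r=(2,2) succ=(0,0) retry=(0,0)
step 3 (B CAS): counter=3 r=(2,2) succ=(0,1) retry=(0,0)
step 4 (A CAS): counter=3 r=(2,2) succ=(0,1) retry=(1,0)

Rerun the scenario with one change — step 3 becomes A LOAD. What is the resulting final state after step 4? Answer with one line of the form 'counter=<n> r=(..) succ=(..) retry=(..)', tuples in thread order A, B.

(re-executing from step 3 with the substitution; state before step 3: counter=2 r=(2,2) succ=(0,0) retry=(0,0))
step 3 (A LOAD): counter=2 r=(2,2) succ=(0,0) retry=(0,0)
step 4 (A CAS): counter=3 r=(2,2) succ=(1,0) retry=(0,0)

counter=3 r=(2,2) succ=(1,0) retry=(0,0)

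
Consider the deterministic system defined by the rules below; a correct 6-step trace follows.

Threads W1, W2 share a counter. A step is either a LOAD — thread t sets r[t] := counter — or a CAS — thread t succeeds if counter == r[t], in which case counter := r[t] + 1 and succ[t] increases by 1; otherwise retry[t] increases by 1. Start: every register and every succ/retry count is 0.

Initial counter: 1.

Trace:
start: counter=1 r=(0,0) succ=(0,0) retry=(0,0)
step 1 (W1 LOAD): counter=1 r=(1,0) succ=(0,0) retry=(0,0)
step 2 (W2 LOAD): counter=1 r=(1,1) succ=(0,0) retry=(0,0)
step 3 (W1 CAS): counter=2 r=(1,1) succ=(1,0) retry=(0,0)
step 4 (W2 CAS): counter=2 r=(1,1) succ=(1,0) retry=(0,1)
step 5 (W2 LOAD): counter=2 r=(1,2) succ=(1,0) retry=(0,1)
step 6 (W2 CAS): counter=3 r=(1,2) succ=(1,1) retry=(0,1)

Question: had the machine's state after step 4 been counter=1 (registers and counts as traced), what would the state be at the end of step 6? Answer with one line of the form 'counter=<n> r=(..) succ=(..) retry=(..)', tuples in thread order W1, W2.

counter=2 r=(1,1) succ=(1,1) retry=(0,1)

state after step 4 := counter=1 r=(1,1) succ=(1,0) retry=(0,1)
step 5 (W2 LOAD): counter=1 r=(1,1) succ=(1,0) retry=(0,1)
step 6 (W2 CAS): counter=2 r=(1,1) succ=(1,1) retry=(0,1)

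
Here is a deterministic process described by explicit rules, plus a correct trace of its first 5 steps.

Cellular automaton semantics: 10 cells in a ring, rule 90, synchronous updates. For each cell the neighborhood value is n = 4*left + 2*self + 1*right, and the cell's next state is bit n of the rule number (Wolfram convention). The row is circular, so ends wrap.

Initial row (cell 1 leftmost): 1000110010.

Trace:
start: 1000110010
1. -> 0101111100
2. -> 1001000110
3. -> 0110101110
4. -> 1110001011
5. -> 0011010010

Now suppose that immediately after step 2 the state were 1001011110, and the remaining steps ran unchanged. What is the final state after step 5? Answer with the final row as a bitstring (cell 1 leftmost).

0000101101

state after step 2 := 1001011110
3. -> 0110010010
4. -> 1111101101
5. -> 0000101101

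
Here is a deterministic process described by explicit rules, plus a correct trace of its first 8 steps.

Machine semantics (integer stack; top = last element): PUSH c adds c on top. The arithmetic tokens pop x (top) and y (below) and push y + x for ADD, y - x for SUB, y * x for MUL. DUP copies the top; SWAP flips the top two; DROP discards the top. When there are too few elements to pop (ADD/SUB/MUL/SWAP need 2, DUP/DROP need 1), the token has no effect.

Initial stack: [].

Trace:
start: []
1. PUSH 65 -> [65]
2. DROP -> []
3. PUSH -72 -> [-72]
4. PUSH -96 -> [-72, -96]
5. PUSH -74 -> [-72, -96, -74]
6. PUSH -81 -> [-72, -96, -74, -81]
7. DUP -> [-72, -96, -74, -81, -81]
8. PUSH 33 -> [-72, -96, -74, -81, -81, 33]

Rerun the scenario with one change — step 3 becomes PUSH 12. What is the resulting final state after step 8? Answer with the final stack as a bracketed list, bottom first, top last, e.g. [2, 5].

[12, -96, -74, -81, -81, 33]

(re-executing from step 3 with the substitution; state before step 3: [])
3. PUSH 12 -> [12]
4. PUSH -96 -> [12, -96]
5. PUSH -74 -> [12, -96, -74]
6. PUSH -81 -> [12, -96, -74, -81]
7. DUP -> [12, -96, -74, -81, -81]
8. PUSH 33 -> [12, -96, -74, -81, -81, 33]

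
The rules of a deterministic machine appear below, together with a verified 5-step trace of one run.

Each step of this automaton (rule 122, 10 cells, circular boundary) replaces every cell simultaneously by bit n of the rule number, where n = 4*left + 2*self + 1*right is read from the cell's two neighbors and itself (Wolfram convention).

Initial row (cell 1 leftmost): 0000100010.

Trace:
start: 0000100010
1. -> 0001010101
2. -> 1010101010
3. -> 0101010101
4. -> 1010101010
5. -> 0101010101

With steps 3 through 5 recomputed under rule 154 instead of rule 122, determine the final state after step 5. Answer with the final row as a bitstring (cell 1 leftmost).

0000000000

(re-executing steps 3..5 under rule 154; state before step 3: 1010101010)
3. -> 0000000000
4. -> 0000000000
5. -> 0000000000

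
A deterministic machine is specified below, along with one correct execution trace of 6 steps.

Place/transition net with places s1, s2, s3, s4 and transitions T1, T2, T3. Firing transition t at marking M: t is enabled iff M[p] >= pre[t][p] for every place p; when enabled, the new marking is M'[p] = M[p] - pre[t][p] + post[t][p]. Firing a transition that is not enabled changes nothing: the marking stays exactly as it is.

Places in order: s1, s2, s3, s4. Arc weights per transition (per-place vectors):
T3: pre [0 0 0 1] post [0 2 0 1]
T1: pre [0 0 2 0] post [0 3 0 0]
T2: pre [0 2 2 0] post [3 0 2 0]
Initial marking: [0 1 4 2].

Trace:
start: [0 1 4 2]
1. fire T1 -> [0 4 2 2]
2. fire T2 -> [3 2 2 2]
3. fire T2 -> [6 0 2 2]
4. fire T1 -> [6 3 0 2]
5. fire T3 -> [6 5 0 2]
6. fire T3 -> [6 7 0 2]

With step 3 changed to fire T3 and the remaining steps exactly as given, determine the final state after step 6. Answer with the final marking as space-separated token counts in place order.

3 11 0 2

(re-executing from step 3 with the substitution; state before step 3: [3 2 2 2])
3. fire T3 -> [3 4 2 2]
4. fire T1 -> [3 7 0 2]
5. fire T3 -> [3 9 0 2]
6. fire T3 -> [3 11 0 2]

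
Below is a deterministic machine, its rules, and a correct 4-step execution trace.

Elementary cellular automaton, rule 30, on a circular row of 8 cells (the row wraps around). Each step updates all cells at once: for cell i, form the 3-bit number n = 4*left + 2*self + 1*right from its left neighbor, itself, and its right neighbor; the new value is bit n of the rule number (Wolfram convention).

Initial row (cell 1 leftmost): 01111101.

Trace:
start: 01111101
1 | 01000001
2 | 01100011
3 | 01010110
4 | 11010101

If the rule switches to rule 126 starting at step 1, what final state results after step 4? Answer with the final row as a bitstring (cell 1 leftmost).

(re-executing steps 1..4 under rule 126; state before step 1: 01111101)
1 | 11000111
2 | 01101100
3 | 11111110
4 | 10000011

10000011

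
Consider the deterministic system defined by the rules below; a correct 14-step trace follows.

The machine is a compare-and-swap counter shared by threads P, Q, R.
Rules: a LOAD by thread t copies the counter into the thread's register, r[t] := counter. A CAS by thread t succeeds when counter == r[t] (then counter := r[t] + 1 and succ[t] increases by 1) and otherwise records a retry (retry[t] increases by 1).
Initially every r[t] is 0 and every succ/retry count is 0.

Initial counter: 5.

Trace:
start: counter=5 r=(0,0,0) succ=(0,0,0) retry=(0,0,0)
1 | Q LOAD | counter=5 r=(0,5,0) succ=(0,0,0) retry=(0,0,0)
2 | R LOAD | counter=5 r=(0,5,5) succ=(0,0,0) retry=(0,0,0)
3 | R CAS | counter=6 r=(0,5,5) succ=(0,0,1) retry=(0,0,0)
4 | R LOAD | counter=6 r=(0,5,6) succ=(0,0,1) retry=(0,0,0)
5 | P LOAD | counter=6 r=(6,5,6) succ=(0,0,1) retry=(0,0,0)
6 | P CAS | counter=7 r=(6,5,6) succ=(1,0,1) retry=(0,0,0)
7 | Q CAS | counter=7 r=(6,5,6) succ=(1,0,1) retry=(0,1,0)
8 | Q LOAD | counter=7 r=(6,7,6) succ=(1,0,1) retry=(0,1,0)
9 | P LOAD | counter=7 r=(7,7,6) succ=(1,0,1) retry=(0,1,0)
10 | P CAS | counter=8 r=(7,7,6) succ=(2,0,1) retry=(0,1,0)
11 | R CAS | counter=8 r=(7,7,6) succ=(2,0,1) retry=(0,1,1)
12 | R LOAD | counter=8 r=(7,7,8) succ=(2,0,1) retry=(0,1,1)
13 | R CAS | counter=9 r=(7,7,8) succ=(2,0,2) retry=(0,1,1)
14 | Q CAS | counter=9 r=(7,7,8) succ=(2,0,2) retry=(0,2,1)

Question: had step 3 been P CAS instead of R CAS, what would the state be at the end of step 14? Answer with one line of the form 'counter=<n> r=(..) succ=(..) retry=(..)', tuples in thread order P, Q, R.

(re-executing from step 3 with the substitution; state before step 3: counter=5 r=(0,5,5) succ=(0,0,0) retry=(0,0,0))
3 | P CAS | counter=5 r=(0,5,5) succ=(0,0,0) retry=(1,0,0)
4 | R LOAD | counter=5 r=(0,5,5) succ=(0,0,0) retry=(1,0,0)
5 | P LOAD | counter=5 r=(5,5,5) succ=(0,0,0) retry=(1,0,0)
6 | P CAS | counter=6 r=(5,5,5) succ=(1,0,0) retry=(1,0,0)
7 | Q CAS | counter=6 r=(5,5,5) succ=(1,0,0) retry=(1,1,0)
8 | Q LOAD | counter=6 r=(5,6,5) succ=(1,0,0) retry=(1,1,0)
9 | P LOAD | counter=6 r=(6,6,5) succ=(1,0,0) retry=(1,1,0)
10 | P CAS | counter=7 r=(6,6,5) succ=(2,0,0) retry=(1,1,0)
11 | R CAS | counter=7 r=(6,6,5) succ=(2,0,0) retry=(1,1,1)
12 | R LOAD | counter=7 r=(6,6,7) succ=(2,0,0) retry=(1,1,1)
13 | R CAS | counter=8 r=(6,6,7) succ=(2,0,1) retry=(1,1,1)
14 | Q CAS | counter=8 r=(6,6,7) succ=(2,0,1) retry=(1,2,1)

counter=8 r=(6,6,7) succ=(2,0,1) retry=(1,2,1)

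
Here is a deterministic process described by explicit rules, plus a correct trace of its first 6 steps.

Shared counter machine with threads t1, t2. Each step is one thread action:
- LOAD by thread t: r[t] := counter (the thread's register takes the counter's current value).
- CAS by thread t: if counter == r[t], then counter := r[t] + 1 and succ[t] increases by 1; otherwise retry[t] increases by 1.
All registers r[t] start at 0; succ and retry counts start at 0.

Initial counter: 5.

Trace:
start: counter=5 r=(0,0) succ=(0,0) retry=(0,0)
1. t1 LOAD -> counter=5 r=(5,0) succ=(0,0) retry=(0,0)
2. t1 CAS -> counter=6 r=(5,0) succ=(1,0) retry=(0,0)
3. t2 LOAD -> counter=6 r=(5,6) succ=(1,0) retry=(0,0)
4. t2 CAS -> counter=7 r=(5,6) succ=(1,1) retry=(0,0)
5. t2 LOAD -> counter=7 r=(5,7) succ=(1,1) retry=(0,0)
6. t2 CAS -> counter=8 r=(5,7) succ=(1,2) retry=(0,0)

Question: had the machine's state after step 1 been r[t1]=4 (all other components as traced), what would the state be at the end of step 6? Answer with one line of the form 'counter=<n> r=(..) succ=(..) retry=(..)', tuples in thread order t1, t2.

counter=7 r=(4,6) succ=(0,2) retry=(1,0)

state after step 1 := counter=5 r=(4,0) succ=(0,0) retry=(0,0)
2. t1 CAS -> counter=5 r=(4,0) succ=(0,0) retry=(1,0)
3. t2 LOAD -> counter=5 r=(4,5) succ=(0,0) retry=(1,0)
4. t2 CAS -> counter=6 r=(4,5) succ=(0,1) retry=(1,0)
5. t2 LOAD -> counter=6 r=(4,6) succ=(0,1) retry=(1,0)
6. t2 CAS -> counter=7 r=(4,6) succ=(0,2) retry=(1,0)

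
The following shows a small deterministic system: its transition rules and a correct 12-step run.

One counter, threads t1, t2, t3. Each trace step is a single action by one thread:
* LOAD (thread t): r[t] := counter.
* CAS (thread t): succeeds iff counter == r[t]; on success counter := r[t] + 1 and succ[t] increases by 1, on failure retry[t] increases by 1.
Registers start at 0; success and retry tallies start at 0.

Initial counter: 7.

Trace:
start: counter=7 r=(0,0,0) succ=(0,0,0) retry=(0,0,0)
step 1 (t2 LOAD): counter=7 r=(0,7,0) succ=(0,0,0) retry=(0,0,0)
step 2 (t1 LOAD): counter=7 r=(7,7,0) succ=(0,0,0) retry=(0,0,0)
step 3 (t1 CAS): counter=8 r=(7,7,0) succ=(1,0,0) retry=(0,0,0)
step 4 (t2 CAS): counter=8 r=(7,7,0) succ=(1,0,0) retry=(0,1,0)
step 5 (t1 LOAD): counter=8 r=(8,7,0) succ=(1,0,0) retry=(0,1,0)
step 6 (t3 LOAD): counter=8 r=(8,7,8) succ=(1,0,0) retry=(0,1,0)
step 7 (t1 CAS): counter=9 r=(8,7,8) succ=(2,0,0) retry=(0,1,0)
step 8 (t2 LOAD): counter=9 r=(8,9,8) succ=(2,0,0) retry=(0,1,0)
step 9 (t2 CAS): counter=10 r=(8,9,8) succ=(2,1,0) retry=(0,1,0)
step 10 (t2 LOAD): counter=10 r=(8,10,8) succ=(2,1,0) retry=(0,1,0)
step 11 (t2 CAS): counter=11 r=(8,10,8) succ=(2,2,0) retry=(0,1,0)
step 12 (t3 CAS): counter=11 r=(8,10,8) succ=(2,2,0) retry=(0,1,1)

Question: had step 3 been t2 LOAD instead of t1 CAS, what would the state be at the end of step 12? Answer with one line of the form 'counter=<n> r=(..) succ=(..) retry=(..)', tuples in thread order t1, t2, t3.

(re-executing from step 3 with the substitution; state before step 3: counter=7 r=(7,7,0) succ=(0,0,0) retry=(0,0,0))
step 3 (t2 LOAD): counter=7 r=(7,7,0) succ=(0,0,0) retry=(0,0,0)
step 4 (t2 CAS): counter=8 r=(7,7,0) succ=(0,1,0) retry=(0,0,0)
step 5 (t1 LOAD): counter=8 r=(8,7,0) succ=(0,1,0) retry=(0,0,0)
step 6 (t3 LOAD): counter=8 r=(8,7,8) succ=(0,1,0) retry=(0,0,0)
step 7 (t1 CAS): counter=9 r=(8,7,8) succ=(1,1,0) retry=(0,0,0)
step 8 (t2 LOAD): counter=9 r=(8,9,8) succ=(1,1,0) retry=(0,0,0)
step 9 (t2 CAS): counter=10 r=(8,9,8) succ=(1,2,0) retry=(0,0,0)
step 10 (t2 LOAD): counter=10 r=(8,10,8) succ=(1,2,0) retry=(0,0,0)
step 11 (t2 CAS): counter=11 r=(8,10,8) succ=(1,3,0) retry=(0,0,0)
step 12 (t3 CAS): counter=11 r=(8,10,8) succ=(1,3,0) retry=(0,0,1)

counter=11 r=(8,10,8) succ=(1,3,0) retry=(0,0,1)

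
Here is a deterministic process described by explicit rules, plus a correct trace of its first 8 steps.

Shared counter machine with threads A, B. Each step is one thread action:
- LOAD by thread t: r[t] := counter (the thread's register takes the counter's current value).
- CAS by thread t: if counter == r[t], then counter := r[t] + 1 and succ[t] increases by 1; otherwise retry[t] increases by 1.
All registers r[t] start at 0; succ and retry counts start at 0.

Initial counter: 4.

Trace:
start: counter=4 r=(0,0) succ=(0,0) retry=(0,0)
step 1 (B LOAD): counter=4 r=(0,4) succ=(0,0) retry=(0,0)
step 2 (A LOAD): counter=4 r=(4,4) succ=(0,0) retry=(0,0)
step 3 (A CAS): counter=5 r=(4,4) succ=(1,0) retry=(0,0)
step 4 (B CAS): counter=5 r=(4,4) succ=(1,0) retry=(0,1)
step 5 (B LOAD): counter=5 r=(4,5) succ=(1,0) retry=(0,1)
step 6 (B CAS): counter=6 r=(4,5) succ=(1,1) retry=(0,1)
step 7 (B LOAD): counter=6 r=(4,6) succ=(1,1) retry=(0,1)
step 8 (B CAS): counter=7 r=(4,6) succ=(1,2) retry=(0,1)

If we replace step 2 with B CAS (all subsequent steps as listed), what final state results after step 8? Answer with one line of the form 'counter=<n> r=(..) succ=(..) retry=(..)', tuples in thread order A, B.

(re-executing from step 2 with the substitution; state before step 2: counter=4 r=(0,4) succ=(0,0) retry=(0,0))
step 2 (B CAS): counter=5 r=(0,4) succ=(0,1) retry=(0,0)
step 3 (A CAS): counter=5 r=(0,4) succ=(0,1) retry=(1,0)
step 4 (B CAS): counter=5 r=(0,4) succ=(0,1) retry=(1,1)
step 5 (B LOAD): counter=5 r=(0,5) succ=(0,1) retry=(1,1)
step 6 (B CAS): counter=6 r=(0,5) succ=(0,2) retry=(1,1)
step 7 (B LOAD): counter=6 r=(0,6) succ=(0,2) retry=(1,1)
step 8 (B CAS): counter=7 r=(0,6) succ=(0,3) retry=(1,1)

counter=7 r=(0,6) succ=(0,3) retry=(1,1)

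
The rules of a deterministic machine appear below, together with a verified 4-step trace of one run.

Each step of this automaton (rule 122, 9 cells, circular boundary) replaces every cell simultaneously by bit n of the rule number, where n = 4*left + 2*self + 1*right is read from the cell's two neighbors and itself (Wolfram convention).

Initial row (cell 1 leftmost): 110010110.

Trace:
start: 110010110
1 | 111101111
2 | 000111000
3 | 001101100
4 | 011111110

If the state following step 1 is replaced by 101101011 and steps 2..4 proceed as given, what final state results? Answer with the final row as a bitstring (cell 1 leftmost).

state after step 1 := 101101011
2 | 111110110
3 | 100011111
4 | 110110000

110110000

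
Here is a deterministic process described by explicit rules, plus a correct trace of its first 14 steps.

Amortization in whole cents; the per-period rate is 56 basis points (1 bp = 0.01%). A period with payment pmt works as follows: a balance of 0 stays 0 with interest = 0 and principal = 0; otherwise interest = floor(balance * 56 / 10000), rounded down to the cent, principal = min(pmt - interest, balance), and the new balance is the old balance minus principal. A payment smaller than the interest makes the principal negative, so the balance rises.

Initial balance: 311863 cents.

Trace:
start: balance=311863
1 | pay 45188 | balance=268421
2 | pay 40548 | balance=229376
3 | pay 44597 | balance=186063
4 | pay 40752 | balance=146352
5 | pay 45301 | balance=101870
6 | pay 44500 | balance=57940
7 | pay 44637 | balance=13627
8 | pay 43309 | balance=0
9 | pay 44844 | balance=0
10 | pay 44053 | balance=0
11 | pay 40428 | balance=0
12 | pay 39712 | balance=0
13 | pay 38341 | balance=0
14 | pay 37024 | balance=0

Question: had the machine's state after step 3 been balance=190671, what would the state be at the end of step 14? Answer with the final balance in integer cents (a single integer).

state after step 3 := balance=190671
4 | pay 40752 | balance=150986
5 | pay 45301 | balance=106530
6 | pay 44500 | balance=62626
7 | pay 44637 | balance=18339
8 | pay 43309 | balance=0
9 | pay 44844 | balance=0
10 | pay 44053 | balance=0
11 | pay 40428 | balance=0
12 | pay 39712 | balance=0
13 | pay 38341 | balance=0
14 | pay 37024 | balance=0

0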